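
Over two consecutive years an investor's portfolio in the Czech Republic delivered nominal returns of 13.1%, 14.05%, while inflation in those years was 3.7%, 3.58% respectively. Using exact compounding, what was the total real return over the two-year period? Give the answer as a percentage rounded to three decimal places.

20.089%

Nominal growth factor = 1.1310 × 1.1405 = 1.289906
Price-level growth factor = 1.0370 × 1.0358 = 1.074125
Real growth factor = 1.289906 / 1.074125 = 1.200890
Total real return = 1.200890 − 1 → 20.089%.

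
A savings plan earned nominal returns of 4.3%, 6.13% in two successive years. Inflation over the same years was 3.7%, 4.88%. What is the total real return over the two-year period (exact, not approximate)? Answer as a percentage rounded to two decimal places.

Nominal growth factor = 1.0430 × 1.0613 = 1.106936
Price-level growth factor = 1.0370 × 1.0488 = 1.087606
Real growth factor = 1.106936 / 1.087606 = 1.017773
Total real return = 1.017773 − 1 → 1.78%.

1.78%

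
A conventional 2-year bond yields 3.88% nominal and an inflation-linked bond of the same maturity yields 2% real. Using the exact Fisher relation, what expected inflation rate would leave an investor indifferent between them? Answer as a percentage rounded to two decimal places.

(1 + π) = (1 + i)/(1 + r) = 1.03880 / 1.02000 = 1.018431
Break-even inflation = 1.018431 − 1 → 1.84%.

1.84%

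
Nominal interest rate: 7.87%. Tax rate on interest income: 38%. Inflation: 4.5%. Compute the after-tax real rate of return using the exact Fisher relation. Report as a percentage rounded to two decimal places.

0.36%

After-tax nominal return = 7.87% × (1 − 0.38) = 4.8794%.
1 + r = 1.048794 / 1.04500 = 1.003631
After-tax real rate = 1.003631 − 1 → 0.36%.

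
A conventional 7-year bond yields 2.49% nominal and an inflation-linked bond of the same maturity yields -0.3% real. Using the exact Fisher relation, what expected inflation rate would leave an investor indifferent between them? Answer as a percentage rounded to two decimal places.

(1 + π) = (1 + i)/(1 + r) = 1.02490 / 0.99700 = 1.027984
Break-even inflation = 1.027984 − 1 → 2.80%.

2.80%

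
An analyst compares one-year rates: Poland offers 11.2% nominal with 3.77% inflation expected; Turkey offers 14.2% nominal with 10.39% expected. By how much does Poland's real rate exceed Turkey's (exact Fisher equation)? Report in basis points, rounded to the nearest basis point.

Poland: (1 + 0.1120)/(1 + 0.0377) − 1 = 7.1601%
Turkey: (1 + 0.1420)/(1 + 0.1039) − 1 = 3.4514%
Differential = 7.1601% − 3.4514% = 3.7087% → 371 basis points.

371 basis points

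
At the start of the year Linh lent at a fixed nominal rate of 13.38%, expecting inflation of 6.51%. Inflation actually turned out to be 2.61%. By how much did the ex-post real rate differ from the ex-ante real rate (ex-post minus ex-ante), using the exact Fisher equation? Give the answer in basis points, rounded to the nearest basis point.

Ex-ante: (1 + 0.1338)/(1 + 0.0651) − 1 = 6.4501%
Ex-post: (1 + 0.1338)/(1 + 0.0261) − 1 = 10.4961%
Difference (ex-post − ex-ante) = 4.0460% → 405 basis points.

405 basis points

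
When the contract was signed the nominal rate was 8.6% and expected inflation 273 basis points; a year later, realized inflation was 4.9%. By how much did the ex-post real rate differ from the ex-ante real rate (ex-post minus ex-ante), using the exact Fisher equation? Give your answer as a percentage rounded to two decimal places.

Ex-ante: (1 + 0.0860)/(1 + 0.0273) − 1 = 5.7140%
Ex-post: (1 + 0.0860)/(1 + 0.0490) − 1 = 3.5272%
Difference (ex-post − ex-ante) = -2.1868% → -2.19%.

-2.19%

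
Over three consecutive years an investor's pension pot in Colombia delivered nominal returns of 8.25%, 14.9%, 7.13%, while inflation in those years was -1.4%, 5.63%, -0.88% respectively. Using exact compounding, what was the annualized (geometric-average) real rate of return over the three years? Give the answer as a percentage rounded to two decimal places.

8.88%

Nominal growth factor = 1.0825 × 1.1490 × 1.0713 = 1.33247491
Price-level growth factor = 0.9860 × 1.0563 × 0.9912 = 1.03234650
Real growth factor = 1.33247491 / 1.03234650 = 1.29072449
Annualized real rate = 1.29072449^(1/3) − 1 = 8.8791% → 8.88%.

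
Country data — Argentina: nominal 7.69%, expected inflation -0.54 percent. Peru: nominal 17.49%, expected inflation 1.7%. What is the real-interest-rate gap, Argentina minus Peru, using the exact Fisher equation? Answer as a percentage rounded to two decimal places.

Argentina: (1 + 0.0769)/(1 − 0.0054) − 1 = 8.2747%
Peru: (1 + 0.1749)/(1 + 0.0170) − 1 = 15.5261%
Differential = 8.2747% − 15.5261% = -7.2514% → -7.25%.

-7.25%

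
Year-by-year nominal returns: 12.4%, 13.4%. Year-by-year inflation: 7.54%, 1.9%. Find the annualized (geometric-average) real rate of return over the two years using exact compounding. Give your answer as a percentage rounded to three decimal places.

7.849%

Compound the nominal returns: 1.1240 × 1.1340 = 1.27461600.
Compound inflation: 1.0754 × 1.0190 = 1.09583260.
Deflate: 1.27461600 / 1.09583260 = 1.16314846.
Annualized real rate = 1.16314846^(1/2) − 1 = 7.8494% → 7.849%.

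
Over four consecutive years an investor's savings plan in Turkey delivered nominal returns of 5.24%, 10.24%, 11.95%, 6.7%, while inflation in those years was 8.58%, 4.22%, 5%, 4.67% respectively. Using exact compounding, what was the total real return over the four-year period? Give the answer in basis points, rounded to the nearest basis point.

Compound the nominal returns: 1.0524 × 1.1024 × 1.1195 × 1.0670 = 1.385826.
Compound inflation: 1.0858 × 1.0422 × 1.0500 × 1.0467 = 1.243691.
Deflate: 1.385826 / 1.243691 = 1.114285.
Total real return = 1.114285 − 1 → 1143 basis points.

1143 basis points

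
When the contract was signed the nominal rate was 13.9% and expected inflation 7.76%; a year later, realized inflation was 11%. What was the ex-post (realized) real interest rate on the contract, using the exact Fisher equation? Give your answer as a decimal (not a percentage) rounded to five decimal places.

0.02613

Ex-post: (1 + 0.1390)/(1 + 0.1100) − 1 = 2.6126%
So the realized real rate is 0.02613.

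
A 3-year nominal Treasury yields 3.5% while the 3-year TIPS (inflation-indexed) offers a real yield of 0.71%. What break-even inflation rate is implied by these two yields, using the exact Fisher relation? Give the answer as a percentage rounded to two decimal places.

2.77%

(1 + π) = (1 + i)/(1 + r) = 1.03500 / 1.00710 = 1.027703
Break-even inflation = 1.027703 − 1 → 2.77%.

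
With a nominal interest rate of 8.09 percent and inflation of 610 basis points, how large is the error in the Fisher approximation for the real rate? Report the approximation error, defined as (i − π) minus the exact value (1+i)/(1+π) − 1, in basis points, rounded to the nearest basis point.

Approximate: r ≈ 8.090% − 6.100% = 1.9900%
Exact: (1 + 0.0809)/(1 + 0.0610) − 1 = 1.8756%
Error = 1.9900% − 1.8756% = 0.1144% → 11 basis points.

11 basis points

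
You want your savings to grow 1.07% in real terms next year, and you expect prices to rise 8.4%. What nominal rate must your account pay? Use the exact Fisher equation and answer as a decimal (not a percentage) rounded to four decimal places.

0.0956

(1 + i) = (1 + r)(1 + π) = 1.01070 × 1.08400 = 1.0955988
i = 1.0955988 − 1, so the required nominal rate is 0.0956.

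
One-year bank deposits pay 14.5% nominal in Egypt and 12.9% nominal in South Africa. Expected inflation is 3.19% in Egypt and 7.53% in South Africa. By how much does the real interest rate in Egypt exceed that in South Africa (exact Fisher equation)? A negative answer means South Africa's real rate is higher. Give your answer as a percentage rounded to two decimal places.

5.97%

Egypt: (1 + 0.1450)/(1 + 0.0319) − 1 = 10.9604%
South Africa: (1 + 0.1290)/(1 + 0.0753) − 1 = 4.9940%
Differential = 10.9604% − 4.9940% = 5.9664% → 5.97%.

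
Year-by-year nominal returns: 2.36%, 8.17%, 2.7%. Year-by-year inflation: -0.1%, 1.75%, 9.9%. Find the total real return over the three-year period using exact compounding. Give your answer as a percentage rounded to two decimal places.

1.79%

Nominal growth factor = 1.0236 × 1.0817 × 1.0270 = 1.137123
Price-level growth factor = 0.9990 × 1.0175 × 1.0990 = 1.117114
Real growth factor = 1.137123 / 1.117114 = 1.017911
Total real return = 1.017911 − 1 → 1.79%.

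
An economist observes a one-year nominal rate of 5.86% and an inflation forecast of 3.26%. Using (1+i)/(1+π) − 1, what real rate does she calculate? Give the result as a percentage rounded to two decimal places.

2.52%

1 + r = 1.05860 / 1.03260 = 1.025179
r = 1.025179 − 1 = 2.5179%, i.e. 2.52%.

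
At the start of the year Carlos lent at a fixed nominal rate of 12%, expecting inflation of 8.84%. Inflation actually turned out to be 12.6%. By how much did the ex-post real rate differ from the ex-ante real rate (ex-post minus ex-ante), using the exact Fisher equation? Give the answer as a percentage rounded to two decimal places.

-3.44%

Ex-ante: (1 + 0.1200)/(1 + 0.0884) − 1 = 2.9033%
Ex-post: (1 + 0.1200)/(1 + 0.1260) − 1 = -0.5329%
Difference (ex-post − ex-ante) = -3.4362% → -3.44%.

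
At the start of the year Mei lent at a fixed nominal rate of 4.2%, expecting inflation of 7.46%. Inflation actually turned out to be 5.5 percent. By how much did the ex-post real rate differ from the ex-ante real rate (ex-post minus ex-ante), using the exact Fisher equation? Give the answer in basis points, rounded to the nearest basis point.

Ex-ante: (1 + 0.0420)/(1 + 0.0746) − 1 = -3.0337%
Ex-post: (1 + 0.0420)/(1 + 0.0550) − 1 = -1.2322%
Difference (ex-post − ex-ante) = 1.8015% → 180 basis points.

180 basis points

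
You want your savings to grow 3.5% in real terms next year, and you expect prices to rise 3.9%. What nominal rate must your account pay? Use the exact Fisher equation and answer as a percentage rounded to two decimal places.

7.54%

(1 + i) = (1 + r)(1 + π) = 1.03500 × 1.03900 = 1.075365
i = 1.075365 − 1, so the required nominal rate is 7.54%.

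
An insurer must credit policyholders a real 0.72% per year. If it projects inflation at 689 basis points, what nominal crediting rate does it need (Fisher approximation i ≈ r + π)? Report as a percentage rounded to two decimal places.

i ≈ r + π = 0.72% + 6.89% = 7.61%.

7.61%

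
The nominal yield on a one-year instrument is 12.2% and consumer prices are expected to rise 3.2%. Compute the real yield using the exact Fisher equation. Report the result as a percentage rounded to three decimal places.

8.721%

1 + r = 1.12200 / 1.03200 = 1.087209
r = 1.087209 − 1 = 8.7209%, i.e. 8.721%.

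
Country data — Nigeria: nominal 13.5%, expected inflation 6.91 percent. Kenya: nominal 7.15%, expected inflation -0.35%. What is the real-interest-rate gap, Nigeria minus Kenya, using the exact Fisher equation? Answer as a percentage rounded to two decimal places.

Nigeria: (1 + 0.1350)/(1 + 0.0691) − 1 = 6.1641%
Kenya: (1 + 0.0715)/(1 − 0.0035) − 1 = 7.5263%
Differential = 6.1641% − 7.5263% = -1.3623% → -1.36%.

-1.36%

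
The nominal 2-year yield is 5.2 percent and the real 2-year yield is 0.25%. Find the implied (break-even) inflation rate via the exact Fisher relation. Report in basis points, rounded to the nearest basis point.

494 basis points

(1 + π) = (1 + i)/(1 + r) = 1.05200 / 1.00250 = 1.049377
Break-even inflation = 1.049377 − 1 → 494 basis points.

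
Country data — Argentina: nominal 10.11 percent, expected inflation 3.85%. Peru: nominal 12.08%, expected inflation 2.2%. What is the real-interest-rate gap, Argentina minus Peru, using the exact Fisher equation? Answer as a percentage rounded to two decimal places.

-3.64%

Argentina: (1 + 0.1011)/(1 + 0.0385) − 1 = 6.0279%
Peru: (1 + 0.1208)/(1 + 0.0220) − 1 = 9.6673%
Differential = 6.0279% − 9.6673% = -3.6394% → -3.64%.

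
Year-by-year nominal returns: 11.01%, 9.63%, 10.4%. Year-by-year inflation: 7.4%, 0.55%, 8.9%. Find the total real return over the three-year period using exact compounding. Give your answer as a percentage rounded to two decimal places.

Compound the nominal returns: 1.1101 × 1.0963 × 1.1040 = 1.343571.
Compound inflation: 1.0740 × 1.0055 × 1.0890 = 1.176019.
Deflate: 1.343571 / 1.176019 = 1.142474.
Total real return = 1.142474 − 1 → 14.25%.

14.25%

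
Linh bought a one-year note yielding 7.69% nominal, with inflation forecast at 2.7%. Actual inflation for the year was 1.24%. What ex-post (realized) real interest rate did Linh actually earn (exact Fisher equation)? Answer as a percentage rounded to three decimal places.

Ex-post: (1 + 0.0769)/(1 + 0.0124) − 1 = 6.3710%
So the realized real rate is 6.371%.

6.371%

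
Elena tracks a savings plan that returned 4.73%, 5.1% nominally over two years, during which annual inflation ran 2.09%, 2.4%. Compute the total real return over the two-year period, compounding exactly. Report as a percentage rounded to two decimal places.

5.29%

Nominal growth factor = 1.0473 × 1.0510 = 1.100712
Price-level growth factor = 1.0209 × 1.0240 = 1.045402
Real growth factor = 1.100712 / 1.045402 = 1.052909
Total real return = 1.052909 − 1 → 5.29%.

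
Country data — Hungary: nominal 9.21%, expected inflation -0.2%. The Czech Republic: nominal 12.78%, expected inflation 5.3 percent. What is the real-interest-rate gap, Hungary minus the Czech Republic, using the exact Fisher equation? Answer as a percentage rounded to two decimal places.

Hungary: (1 + 0.0921)/(1 − 0.0020) − 1 = 9.4289%
The Czech Republic: (1 + 0.1278)/(1 + 0.0530) − 1 = 7.1035%
Differential = 9.4289% − 7.1035% = 2.3253% → 2.33%.

2.33%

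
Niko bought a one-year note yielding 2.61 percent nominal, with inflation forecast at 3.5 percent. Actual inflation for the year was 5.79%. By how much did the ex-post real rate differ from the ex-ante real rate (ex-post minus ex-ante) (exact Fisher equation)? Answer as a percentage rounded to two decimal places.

-2.15%

Ex-ante: (1 + 0.0261)/(1 + 0.0350) − 1 = -0.8599%
Ex-post: (1 + 0.0261)/(1 + 0.0579) − 1 = -3.0060%
Difference (ex-post − ex-ante) = -2.1461% → -2.15%.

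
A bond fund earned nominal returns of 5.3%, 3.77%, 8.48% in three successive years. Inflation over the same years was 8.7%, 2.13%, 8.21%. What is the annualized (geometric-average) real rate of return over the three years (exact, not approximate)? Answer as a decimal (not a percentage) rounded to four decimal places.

-0.0044

Compound the nominal returns: 1.0530 × 1.0377 × 1.0848 = 1.18535890.
Compound inflation: 1.0870 × 1.0213 × 1.0821 = 1.20129667.
Deflate: 1.18535890 / 1.20129667 = 0.98673286.
Annualized real rate = 0.98673286^(1/3) − 1 = -0.4442% → -0.0044.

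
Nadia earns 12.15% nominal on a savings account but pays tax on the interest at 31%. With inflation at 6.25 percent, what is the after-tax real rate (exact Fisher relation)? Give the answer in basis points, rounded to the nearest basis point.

After-tax nominal return = 12.15% × (1 − 0.31) = 8.3835%.
1 + r = 1.083835 / 1.06250 = 1.020080
After-tax real rate = 1.020080 − 1 → 201 basis points.

201 basis points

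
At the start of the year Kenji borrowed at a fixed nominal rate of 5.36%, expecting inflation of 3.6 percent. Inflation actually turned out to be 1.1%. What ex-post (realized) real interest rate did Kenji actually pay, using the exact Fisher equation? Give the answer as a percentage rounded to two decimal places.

Ex-post: (1 + 0.0536)/(1 + 0.0110) − 1 = 4.2136%
So the realized real rate is 4.21%.

4.21%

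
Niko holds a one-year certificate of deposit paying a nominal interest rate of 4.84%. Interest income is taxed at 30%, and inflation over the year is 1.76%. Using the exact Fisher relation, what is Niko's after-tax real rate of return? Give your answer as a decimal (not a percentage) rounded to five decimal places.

0.01600

After-tax nominal return = 4.84% × (1 − 0.3) = 3.3880%.
1 + r = 1.03388 / 1.01760 = 1.015998
After-tax real rate = 1.015998 − 1 → 0.01600.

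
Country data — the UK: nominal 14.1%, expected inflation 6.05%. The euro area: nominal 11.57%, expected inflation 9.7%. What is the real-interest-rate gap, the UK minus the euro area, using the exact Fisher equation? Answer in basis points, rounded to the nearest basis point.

The UK: (1 + 0.1410)/(1 + 0.0605) − 1 = 7.5908%
The euro area: (1 + 0.1157)/(1 + 0.0970) − 1 = 1.7046%
Differential = 7.5908% − 1.7046% = 5.8861% → 589 basis points.

589 basis points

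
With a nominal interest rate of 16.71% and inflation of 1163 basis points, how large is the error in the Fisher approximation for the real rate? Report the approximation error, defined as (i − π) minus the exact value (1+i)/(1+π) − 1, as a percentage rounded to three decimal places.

0.529%

Approximate: r ≈ 16.710% − 11.630% = 5.0800%
Exact: (1 + 0.1671)/(1 + 0.1163) − 1 = 4.5507%
Error = 5.0800% − 4.5507% = 0.5293% → 0.529%.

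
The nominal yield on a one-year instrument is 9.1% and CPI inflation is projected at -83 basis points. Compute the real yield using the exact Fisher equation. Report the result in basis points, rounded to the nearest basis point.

1001 basis points

1 + r = 1.09100 / 0.99170 = 1.100131
r = 1.100131 − 1 = 10.0131%, i.e. 1001 basis points.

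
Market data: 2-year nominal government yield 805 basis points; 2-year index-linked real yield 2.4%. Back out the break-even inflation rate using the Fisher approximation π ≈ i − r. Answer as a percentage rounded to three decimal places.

5.650%

π ≈ i − r = 8.05% − 2.4% → 5.650%.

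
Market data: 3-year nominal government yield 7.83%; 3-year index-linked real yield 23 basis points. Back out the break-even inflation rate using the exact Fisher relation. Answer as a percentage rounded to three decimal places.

7.583%

(1 + π) = (1 + i)/(1 + r) = 1.07830 / 1.00230 = 1.075826
Break-even inflation = 1.075826 − 1 → 7.583%.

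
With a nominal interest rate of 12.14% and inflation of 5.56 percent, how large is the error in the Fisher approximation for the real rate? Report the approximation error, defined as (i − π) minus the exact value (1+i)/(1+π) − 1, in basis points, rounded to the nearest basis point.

Approximate: r ≈ 12.140% − 5.560% = 6.5800%
Exact: (1 + 0.1214)/(1 + 0.0556) − 1 = 6.2334%
Error = 6.5800% − 6.2334% = 0.3466% → 35 basis points.

35 basis points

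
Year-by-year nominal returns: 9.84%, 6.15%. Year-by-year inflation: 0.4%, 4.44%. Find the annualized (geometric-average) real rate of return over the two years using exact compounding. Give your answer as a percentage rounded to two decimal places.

5.45%

Nominal growth factor = 1.0984 × 1.0615 = 1.16595160
Price-level growth factor = 1.0040 × 1.0444 = 1.04857760
Real growth factor = 1.16595160 / 1.04857760 = 1.11193640
Annualized real rate = 1.11193640^(1/2) − 1 = 5.4484% → 5.45%.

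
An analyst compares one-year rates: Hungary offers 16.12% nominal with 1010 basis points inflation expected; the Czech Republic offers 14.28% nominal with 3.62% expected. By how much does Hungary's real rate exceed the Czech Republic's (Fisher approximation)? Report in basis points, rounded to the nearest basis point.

-464 basis points

Hungary: 16.12% − 10.1% = 6.020%
The Czech Republic: 14.28% − 3.62% = 10.660%
Differential = -4.640% → -464 basis points.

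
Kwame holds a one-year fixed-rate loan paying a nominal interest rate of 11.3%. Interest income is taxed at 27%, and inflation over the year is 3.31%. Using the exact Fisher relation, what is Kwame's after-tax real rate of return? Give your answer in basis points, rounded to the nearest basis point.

After-tax nominal return = 11.3% × (1 − 0.27) = 8.2490%.
1 + r = 1.08249 / 1.03310 = 1.047808
After-tax real rate = 1.047808 − 1 → 478 basis points.

478 basis points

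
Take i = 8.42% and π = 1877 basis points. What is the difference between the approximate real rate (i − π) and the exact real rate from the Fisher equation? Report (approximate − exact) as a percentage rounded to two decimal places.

-1.64%

Approximate: r ≈ 8.420% − 18.770% = -10.3500%
Exact: (1 + 0.0842)/(1 + 0.1877) − 1 = -8.7143%
Error = -10.3500% − (-8.7143%) = -1.6357% → -1.64%.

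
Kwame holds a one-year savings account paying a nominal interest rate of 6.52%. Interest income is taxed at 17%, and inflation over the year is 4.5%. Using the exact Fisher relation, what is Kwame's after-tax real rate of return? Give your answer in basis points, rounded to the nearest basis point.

After-tax nominal return = 6.52% × (1 − 0.17) = 5.4116%.
1 + r = 1.054116 / 1.04500 = 1.008723
After-tax real rate = 1.008723 − 1 → 87 basis points.

87 basis points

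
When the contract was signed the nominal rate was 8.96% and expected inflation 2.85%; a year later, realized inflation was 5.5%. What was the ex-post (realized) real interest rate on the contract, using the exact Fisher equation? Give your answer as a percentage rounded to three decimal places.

Ex-post: (1 + 0.0896)/(1 + 0.0550) − 1 = 3.2796%
So the realized real rate is 3.280%.

3.280%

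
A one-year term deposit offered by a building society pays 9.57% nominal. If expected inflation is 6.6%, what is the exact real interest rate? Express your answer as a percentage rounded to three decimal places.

2.786%

By the Fisher identity, 1 + r = (1 + i)/(1 + π).
1 + r = 1.09570 / 1.06600 = 1.027861
r = 1.027861 − 1 = 2.7861%, i.e. 2.786%.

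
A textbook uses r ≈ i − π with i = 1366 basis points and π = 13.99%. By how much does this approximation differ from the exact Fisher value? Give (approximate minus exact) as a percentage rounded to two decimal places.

-0.04%

Approximate: r ≈ 13.660% − 13.990% = -0.3300%
Exact: (1 + 0.1366)/(1 + 0.1399) − 1 = -0.2895%
Error = -0.3300% − (-0.2895%) = -0.0405% → -0.04%.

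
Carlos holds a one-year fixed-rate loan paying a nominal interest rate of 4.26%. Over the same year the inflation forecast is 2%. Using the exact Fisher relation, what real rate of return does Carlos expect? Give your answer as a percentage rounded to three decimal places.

By the Fisher relation, 1 + r = (1 + i)/(1 + π).
1 + r = 1.04260 / 1.02000 = 1.022157
r = 1.022157 − 1 = 2.2157%, i.e. 2.216%.

2.216%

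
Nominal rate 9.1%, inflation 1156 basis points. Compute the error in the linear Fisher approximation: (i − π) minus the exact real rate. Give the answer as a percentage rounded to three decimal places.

-0.255%

Approximate: r ≈ 9.100% − 11.560% = -2.4600%
Exact: (1 + 0.0910)/(1 + 0.1156) − 1 = -2.2051%
Error = -2.4600% − (-2.2051%) = -0.2549% → -0.255%.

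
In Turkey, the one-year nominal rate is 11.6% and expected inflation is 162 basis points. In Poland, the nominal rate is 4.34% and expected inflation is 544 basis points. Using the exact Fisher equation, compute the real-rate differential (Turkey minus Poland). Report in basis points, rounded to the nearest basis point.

Turkey: (1 + 0.1160)/(1 + 0.0162) − 1 = 9.8209%
Poland: (1 + 0.0434)/(1 + 0.0544) − 1 = -1.0432%
Differential = 9.8209% − (-1.0432%) = 10.8641% → 1086 basis points.

1086 basis points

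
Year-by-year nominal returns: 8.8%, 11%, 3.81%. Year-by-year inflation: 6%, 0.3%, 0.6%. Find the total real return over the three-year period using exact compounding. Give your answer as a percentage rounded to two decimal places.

Compound the nominal returns: 1.0880 × 1.1100 × 1.0381 = 1.253693.
Compound inflation: 1.0600 × 1.0030 × 1.0060 = 1.069559.
Deflate: 1.253693 / 1.069559 = 1.172158.
Total real return = 1.172158 − 1 → 17.22%.

17.22%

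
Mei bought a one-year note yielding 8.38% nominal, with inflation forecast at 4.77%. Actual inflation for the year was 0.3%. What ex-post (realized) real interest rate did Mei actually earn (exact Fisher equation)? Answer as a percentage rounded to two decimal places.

8.06%

Ex-post: (1 + 0.0838)/(1 + 0.0030) − 1 = 8.0558%
So the realized real rate is 8.06%.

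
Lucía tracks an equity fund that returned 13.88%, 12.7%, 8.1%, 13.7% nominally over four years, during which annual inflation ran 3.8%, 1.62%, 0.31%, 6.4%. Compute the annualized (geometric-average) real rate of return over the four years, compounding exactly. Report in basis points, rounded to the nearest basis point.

880 basis points

Compound the nominal returns: 1.1388 × 1.1270 × 1.0810 × 1.1370 = 1.57745701.
Compound inflation: 1.0380 × 1.0162 × 1.0031 × 1.0640 = 1.12580300.
Deflate: 1.57745701 / 1.12580300 = 1.40118387.
Annualized real rate = 1.40118387^(1/4) − 1 = 8.7987% → 880 basis points.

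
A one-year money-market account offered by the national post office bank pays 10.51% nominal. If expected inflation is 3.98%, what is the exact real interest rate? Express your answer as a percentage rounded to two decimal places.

By the Fisher identity, 1 + r = (1 + i)/(1 + π).
1 + r = 1.10510 / 1.03980 = 1.062801
r = 1.062801 − 1 = 6.2801%, i.e. 6.28%.

6.28%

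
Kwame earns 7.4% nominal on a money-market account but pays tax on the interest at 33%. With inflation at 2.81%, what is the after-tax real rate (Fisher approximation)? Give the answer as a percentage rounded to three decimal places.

2.148%

After-tax nominal return = 7.4% × (1 − 0.33) = 4.9580%.
r ≈ 4.9580% − 2.81% → 2.148%.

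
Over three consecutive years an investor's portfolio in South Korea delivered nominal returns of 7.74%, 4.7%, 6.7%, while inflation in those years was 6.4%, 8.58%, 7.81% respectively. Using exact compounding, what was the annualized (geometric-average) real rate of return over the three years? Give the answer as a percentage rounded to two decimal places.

-1.13%

Nominal growth factor = 1.0774 × 1.0470 × 1.0670 = 1.20361633
Price-level growth factor = 1.0640 × 1.0858 × 1.0781 = 1.24551944
Real growth factor = 1.20361633 / 1.24551944 = 0.96635692
Annualized real rate = 0.96635692^(1/3) − 1 = -1.1343% → -1.13%.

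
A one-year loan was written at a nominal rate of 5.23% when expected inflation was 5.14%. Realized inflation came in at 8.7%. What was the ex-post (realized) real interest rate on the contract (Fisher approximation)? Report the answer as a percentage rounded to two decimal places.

-3.47%

Ex-post: 5.23% − 8.7% = -3.470%
So the realized real rate is -3.47%.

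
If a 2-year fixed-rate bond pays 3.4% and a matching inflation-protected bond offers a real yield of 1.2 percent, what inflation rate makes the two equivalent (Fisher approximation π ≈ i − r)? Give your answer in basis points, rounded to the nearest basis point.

220 basis points

π ≈ i − r = 3.4% − 1.2% → 220 basis points.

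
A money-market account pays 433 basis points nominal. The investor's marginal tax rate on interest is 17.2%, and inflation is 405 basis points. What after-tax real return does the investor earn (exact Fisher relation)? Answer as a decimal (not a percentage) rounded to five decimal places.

-0.00447

After-tax nominal return = 4.33% × (1 − 0.172) = 3.58524%.
1 + r = 1.0358524 / 1.04050 = 0.995533
After-tax real rate = 0.995533 − 1 → -0.00447.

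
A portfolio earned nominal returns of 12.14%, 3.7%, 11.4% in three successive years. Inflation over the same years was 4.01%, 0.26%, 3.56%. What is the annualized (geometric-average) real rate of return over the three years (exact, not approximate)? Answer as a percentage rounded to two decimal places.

Nominal growth factor = 1.1214 × 1.0370 × 1.1140 = 1.29546147
Price-level growth factor = 1.0401 × 1.0026 × 1.0356 = 1.07992809
Real growth factor = 1.29546147 / 1.07992809 = 1.19958123
Annualized real rate = 1.19958123^(1/3) − 1 = 6.2535% → 6.25%.

6.25%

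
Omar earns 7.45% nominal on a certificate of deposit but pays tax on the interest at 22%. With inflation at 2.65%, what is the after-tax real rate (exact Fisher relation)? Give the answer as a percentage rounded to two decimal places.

3.08%

After-tax nominal return = 7.45% × (1 − 0.22) = 5.8110%.
1 + r = 1.05811 / 1.02650 = 1.030794
After-tax real rate = 1.030794 − 1 → 3.08%.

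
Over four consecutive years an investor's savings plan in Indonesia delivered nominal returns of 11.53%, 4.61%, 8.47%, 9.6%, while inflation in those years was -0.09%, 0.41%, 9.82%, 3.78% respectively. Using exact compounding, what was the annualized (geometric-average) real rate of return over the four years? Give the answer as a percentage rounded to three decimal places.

Nominal growth factor = 1.1153 × 1.0461 × 1.0847 × 1.0960 = 1.38702759
Price-level growth factor = 0.9991 × 1.0041 × 1.0982 × 1.0378 = 1.14335483
Real growth factor = 1.38702759 / 1.14335483 = 1.21312085
Annualized real rate = 1.21312085^(1/4) − 1 = 4.9484% → 4.948%.

4.948%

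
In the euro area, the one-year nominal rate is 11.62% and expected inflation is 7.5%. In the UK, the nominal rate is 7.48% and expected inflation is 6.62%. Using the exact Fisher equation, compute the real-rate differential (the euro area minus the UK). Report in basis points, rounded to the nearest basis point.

303 basis points

The euro area: (1 + 0.1162)/(1 + 0.0750) − 1 = 3.8326%
The UK: (1 + 0.0748)/(1 + 0.0662) − 1 = 0.8066%
Differential = 3.8326% − 0.8066% = 3.0260% → 303 basis points.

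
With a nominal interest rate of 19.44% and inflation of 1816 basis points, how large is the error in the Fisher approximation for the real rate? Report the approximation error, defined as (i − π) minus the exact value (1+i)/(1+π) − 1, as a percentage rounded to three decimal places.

0.197%

Approximate: r ≈ 19.440% − 18.160% = 1.2800%
Exact: (1 + 0.1944)/(1 + 0.1816) − 1 = 1.0833%
Error = 1.2800% − 1.0833% = 0.1967% → 0.197%.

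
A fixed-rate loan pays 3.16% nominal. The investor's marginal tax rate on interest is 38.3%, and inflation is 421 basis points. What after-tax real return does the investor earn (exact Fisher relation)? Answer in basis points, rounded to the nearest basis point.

After-tax nominal return = 3.16% × (1 − 0.383) = 1.94972%.
1 + r = 1.0194972 / 1.04210 = 0.978310
After-tax real rate = 0.978310 − 1 → -217 basis points.

-217 basis points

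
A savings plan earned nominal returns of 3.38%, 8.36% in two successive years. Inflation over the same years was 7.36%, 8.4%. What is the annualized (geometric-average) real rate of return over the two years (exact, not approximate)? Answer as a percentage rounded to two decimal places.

Compound the nominal returns: 1.0338 × 1.0836 = 1.12022568.
Compound inflation: 1.0736 × 1.0840 = 1.16378240.
Deflate: 1.12022568 / 1.16378240 = 0.96257314.
Annualized real rate = 0.96257314^(1/2) − 1 = -1.8892% → -1.89%.

-1.89%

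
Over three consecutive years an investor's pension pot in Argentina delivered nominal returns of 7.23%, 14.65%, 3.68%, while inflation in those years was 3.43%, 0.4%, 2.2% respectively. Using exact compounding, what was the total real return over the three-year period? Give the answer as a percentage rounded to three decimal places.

20.103%

Compound the nominal returns: 1.0723 × 1.1465 × 1.0368 = 1.274634.
Compound inflation: 1.0343 × 1.0040 × 1.0220 = 1.061283.
Deflate: 1.274634 / 1.061283 = 1.201031.
Total real return = 1.201031 − 1 → 20.103%.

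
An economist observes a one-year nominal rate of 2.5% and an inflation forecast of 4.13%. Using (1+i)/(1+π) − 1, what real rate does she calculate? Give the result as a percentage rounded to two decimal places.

By the Fisher identity, 1 + r = (1 + i)/(1 + π).
1 + r = 1.02500 / 1.04130 = 0.984346
r = 0.984346 − 1 = -1.5654%, i.e. -1.57%.

-1.57%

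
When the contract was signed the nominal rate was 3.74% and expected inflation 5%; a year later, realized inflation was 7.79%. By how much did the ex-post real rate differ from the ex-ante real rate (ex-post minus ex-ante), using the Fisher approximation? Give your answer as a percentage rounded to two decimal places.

-2.79%

Ex-ante: 3.74% − 5% = -1.260%
Ex-post: 3.74% − 7.79% = -4.050%
Difference (ex-post − ex-ante) = -2.7900% → -2.79%.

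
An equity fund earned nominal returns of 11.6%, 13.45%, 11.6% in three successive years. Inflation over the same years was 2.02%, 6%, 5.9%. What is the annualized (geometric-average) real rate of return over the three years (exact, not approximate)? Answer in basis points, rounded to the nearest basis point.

Nominal growth factor = 1.1160 × 1.1345 × 1.1160 = 1.41296983
Price-level growth factor = 1.0202 × 1.0600 × 1.0590 = 1.14521531
Real growth factor = 1.41296983 / 1.14521531 = 1.23380278
Annualized real rate = 1.23380278^(1/3) − 1 = 7.2544% → 725 basis points.

725 basis points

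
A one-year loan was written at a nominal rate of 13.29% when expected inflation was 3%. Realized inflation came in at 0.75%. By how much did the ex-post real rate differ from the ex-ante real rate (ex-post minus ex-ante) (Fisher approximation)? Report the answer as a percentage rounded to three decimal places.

Ex-ante: 13.29% − 3% = 10.290%
Ex-post: 13.29% − 0.75% = 12.540%
Difference (ex-post − ex-ante) = 2.2500% → 2.250%.

2.250%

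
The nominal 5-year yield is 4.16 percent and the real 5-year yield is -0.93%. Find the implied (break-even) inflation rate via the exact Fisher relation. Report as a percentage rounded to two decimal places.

5.14%

(1 + π) = (1 + i)/(1 + r) = 1.04160 / 0.99070 = 1.051378
Break-even inflation = 1.051378 − 1 → 5.14%.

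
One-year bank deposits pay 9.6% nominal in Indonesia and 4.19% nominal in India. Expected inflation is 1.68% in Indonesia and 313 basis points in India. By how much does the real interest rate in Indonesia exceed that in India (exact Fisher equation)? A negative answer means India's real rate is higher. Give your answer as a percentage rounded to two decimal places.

6.76%

Indonesia: (1 + 0.0960)/(1 + 0.0168) − 1 = 7.7891%
India: (1 + 0.0419)/(1 + 0.0313) − 1 = 1.0278%
Differential = 7.7891% − 1.0278% = 6.7613% → 6.76%.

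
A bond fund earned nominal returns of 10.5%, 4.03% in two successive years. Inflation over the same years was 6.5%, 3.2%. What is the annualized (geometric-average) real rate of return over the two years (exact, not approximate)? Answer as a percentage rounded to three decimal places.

2.269%

Nominal growth factor = 1.1050 × 1.0403 = 1.14953150
Price-level growth factor = 1.0650 × 1.0320 = 1.09908000
Real growth factor = 1.14953150 / 1.09908000 = 1.04590339
Annualized real rate = 1.04590339^(1/2) − 1 = 2.2694% → 2.269%.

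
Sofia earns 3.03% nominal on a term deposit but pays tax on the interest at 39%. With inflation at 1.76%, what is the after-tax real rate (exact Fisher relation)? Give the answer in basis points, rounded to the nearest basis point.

After-tax nominal return = 3.03% × (1 − 0.39) = 1.8483%.
1 + r = 1.018483 / 1.01760 = 1.000868
After-tax real rate = 1.000868 − 1 → 9 basis points.

9 basis points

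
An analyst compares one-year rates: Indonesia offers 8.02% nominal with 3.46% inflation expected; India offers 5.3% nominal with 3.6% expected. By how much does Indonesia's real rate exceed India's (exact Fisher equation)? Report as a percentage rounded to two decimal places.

2.77%

Indonesia: (1 + 0.0802)/(1 + 0.0346) − 1 = 4.4075%
India: (1 + 0.0530)/(1 + 0.0360) − 1 = 1.6409%
Differential = 4.4075% − 1.6409% = 2.7666% → 2.77%.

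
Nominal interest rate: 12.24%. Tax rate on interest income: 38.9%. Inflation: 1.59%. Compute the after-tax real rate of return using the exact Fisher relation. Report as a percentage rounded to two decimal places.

5.80%

After-tax nominal return = 12.24% × (1 − 0.389) = 7.47864%.
1 + r = 1.0747864 / 1.01590 = 1.057965
After-tax real rate = 1.057965 − 1 → 5.80%.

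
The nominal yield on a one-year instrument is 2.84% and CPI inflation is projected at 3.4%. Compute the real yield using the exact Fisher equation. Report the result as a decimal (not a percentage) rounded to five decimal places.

-0.00542

1 + r = 1.02840 / 1.03400 = 0.994584
r = 0.994584 − 1 = -0.5416%, i.e. -0.00542.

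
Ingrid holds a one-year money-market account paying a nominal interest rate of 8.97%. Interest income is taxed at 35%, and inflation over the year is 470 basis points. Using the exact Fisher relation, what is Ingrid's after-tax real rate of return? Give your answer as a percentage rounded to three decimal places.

After-tax nominal return = 8.97% × (1 − 0.35) = 5.8305%.
1 + r = 1.058305 / 1.04700 = 1.010798
After-tax real rate = 1.010798 − 1 → 1.080%.

1.080%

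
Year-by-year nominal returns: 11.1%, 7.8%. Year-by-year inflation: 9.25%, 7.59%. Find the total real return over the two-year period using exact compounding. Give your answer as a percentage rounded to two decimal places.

1.89%

Nominal growth factor = 1.1110 × 1.0780 = 1.197658
Price-level growth factor = 1.0925 × 1.0759 = 1.175421
Real growth factor = 1.197658 / 1.175421 = 1.018919
Total real return = 1.018919 − 1 → 1.89%.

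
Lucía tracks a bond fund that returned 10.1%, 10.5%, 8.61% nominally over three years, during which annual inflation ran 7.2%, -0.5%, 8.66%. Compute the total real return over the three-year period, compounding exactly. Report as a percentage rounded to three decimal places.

14.007%

Nominal growth factor = 1.1010 × 1.1050 × 1.0861 = 1.321355
Price-level growth factor = 1.0720 × 0.9950 × 1.0866 = 1.159011
Real growth factor = 1.321355 / 1.159011 = 1.140071
Total real return = 1.140071 − 1 → 14.007%.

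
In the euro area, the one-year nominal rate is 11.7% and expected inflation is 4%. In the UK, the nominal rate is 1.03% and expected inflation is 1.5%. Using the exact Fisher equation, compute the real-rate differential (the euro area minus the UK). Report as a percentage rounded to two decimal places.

7.87%

The euro area: (1 + 0.1170)/(1 + 0.0400) − 1 = 7.4038%
The UK: (1 + 0.0103)/(1 + 0.0150) − 1 = -0.4631%
Differential = 7.4038% − (-0.4631%) = 7.8669% → 7.87%.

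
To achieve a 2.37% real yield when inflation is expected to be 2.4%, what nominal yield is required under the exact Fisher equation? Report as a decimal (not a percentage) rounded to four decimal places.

0.0483

(1 + i) = (1 + r)(1 + π) = 1.02370 × 1.02400 = 1.0482688
i = 1.0482688 − 1, so the required nominal rate is 0.0483.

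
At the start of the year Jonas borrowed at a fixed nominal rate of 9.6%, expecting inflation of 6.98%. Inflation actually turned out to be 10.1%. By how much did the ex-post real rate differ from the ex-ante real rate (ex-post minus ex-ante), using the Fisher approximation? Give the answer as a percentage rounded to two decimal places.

Ex-ante: 9.6% − 6.98% = 2.620%
Ex-post: 9.6% − 10.1% = -0.500%
Difference (ex-post − ex-ante) = -3.1200% → -3.12%.

-3.12%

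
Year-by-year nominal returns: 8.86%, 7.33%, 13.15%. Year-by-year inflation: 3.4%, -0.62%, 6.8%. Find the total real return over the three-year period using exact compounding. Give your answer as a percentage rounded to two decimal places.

Nominal growth factor = 1.0886 × 1.0733 × 1.1315 = 1.322038
Price-level growth factor = 1.0340 × 0.9938 × 1.0680 = 1.097465
Real growth factor = 1.322038 / 1.097465 = 1.204629
Total real return = 1.204629 − 1 → 20.46%.

20.46%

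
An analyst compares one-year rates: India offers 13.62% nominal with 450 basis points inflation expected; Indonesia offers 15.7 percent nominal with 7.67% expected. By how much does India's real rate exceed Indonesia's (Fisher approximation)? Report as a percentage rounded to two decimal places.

India: 13.62% − 4.5% = 9.120%
Indonesia: 15.7% − 7.67% = 8.030%
Differential = 1.090% → 1.09%.

1.09%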